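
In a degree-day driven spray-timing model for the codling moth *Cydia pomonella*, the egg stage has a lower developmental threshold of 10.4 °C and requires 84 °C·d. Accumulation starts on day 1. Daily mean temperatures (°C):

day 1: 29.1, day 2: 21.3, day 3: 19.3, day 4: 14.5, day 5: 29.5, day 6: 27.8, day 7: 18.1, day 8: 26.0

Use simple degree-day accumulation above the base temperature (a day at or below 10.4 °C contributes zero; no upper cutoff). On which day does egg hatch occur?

Daily DD above 10.4 °C: 18.7, 10.9, 8.9, 4.1, 19.1, 17.4, 7.7, 15.6.
Cumulative: 18.7, 29.6, 38.5, 42.6, 61.7, 79.1, 86.8, 102.4.
The total first reaches 84 DD on day 7.

day 7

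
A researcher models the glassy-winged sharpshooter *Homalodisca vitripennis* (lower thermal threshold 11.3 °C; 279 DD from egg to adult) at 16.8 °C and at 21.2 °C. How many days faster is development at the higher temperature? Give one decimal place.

22.5 days

At 16.8 °C: 279 / (16.8 − 11.3) = 279 / 5.5 = 50.727 d.
At 21.2 °C: 279 / (21.2 − 11.3) = 279 / 9.9 = 28.182 d.
Difference = |50.727 − 28.182| = 22.545 ≈ 22.5 days.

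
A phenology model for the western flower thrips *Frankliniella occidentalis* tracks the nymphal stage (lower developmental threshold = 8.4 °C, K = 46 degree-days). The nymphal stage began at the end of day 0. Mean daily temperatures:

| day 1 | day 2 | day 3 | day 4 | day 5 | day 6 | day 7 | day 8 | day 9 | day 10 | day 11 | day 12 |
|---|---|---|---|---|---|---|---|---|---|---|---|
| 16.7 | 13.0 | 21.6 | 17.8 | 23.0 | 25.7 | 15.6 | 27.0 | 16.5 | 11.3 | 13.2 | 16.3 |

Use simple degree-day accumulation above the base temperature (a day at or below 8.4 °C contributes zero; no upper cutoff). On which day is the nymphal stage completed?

day 5

Daily DD above 8.4 °C: 8.3, 4.6, 13.2, 9.4, 14.6, 17.3, 7.2, 18.6, 8.1, 2.9, 4.8, 7.9.
Cumulative: 8.3, 12.9, 26.1, 35.5, 50.1, 67.4, 74.6, 93.2, 101.3, 104.2, 109.0, 116.9.
The total first reaches 46 DD on day 5.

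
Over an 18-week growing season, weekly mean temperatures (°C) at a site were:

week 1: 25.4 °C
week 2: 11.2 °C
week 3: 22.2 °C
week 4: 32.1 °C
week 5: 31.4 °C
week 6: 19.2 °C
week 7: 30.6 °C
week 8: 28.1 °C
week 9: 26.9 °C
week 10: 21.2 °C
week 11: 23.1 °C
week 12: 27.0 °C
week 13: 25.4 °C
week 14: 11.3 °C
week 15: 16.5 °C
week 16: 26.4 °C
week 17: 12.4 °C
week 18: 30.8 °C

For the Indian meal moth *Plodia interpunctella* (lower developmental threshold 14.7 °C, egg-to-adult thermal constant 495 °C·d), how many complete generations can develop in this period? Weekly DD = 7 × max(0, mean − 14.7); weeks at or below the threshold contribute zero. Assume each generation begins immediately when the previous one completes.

2 generations

Weekly DD (7 × max(0, T̄ − 14.7)): 74.9, 0.0, 52.5, 121.8, 116.9, 31.5, 111.3, 93.8, 85.4, 45.5, 58.8, 86.1, 74.9, 0.0, 12.6, 81.9, 0.0, 112.7.
Season total = 1160.6 DD.
Complete generations = ⌊1160.6 / 495⌋ = 2.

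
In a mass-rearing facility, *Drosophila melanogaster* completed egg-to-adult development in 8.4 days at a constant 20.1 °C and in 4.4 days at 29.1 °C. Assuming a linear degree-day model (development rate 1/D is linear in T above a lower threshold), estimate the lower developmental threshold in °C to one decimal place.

10.2 °C

Linear rate model ⇒ the product D·(T − T_b) is constant across temperatures.
8.4·(20.1 − T_b) = 4.4·(29.1 − T_b)
T_b = (8.4·20.1 − 4.4·29.1) / (8.4 − 4.4) = 40.80 / 4.0 = 10.200 °C ≈ 10.2 °C.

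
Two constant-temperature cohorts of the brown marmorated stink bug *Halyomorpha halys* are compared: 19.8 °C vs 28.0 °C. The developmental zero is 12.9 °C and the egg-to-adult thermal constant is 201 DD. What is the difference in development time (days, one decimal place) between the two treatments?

At 19.8 °C: 201 / (19.8 − 12.9) = 201 / 6.9 = 29.130 d.
At 28.0 °C: 201 / (28.0 − 12.9) = 201 / 15.1 = 13.311 d.
Difference = |29.130 − 13.311| = 15.819 ≈ 15.8 days.

15.8 days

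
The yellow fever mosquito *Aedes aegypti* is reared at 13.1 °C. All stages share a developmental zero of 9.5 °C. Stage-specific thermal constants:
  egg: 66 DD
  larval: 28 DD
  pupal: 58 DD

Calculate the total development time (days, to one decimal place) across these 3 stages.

Daily accumulation at 13.1 °C = 13.1 − 9.5 = 3.6 DD/day.
Total K = 66 + 28 + 58 = 152 DD.
Total duration = 152 / 3.6 = 42.222 ≈ 42.2 days.

42.2 days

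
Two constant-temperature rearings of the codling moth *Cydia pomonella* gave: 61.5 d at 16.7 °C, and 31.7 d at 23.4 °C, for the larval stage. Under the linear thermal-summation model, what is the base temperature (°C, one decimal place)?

Under the model K = D·(T − T_b), so D₁·(T₁ − T_b) = D₂·(T₂ − T_b).
61.5·(16.7 − T_b) = 31.7·(23.4 − T_b)
T_b = (61.5·16.7 − 31.7·23.4) / (61.5 − 31.7) = 285.27 / 29.8 = 9.573 °C ≈ 9.6 °C.

9.6 °C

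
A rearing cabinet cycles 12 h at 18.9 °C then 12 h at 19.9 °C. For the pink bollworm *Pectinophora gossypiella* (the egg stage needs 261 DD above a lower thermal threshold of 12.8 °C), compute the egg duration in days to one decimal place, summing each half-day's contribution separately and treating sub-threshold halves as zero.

Day half: max(0, 18.9 − 12.8) × 0.5 = 6.1 × 0.5 = 3.05 DD.
Night half: max(0, 19.9 − 12.8) × 0.5 = 7.1 × 0.5 = 3.55 DD.
Per 24 h: 6.60 DD/day.
Duration = 261 / 6.60 = 39.545 ≈ 39.5 days.

39.5 days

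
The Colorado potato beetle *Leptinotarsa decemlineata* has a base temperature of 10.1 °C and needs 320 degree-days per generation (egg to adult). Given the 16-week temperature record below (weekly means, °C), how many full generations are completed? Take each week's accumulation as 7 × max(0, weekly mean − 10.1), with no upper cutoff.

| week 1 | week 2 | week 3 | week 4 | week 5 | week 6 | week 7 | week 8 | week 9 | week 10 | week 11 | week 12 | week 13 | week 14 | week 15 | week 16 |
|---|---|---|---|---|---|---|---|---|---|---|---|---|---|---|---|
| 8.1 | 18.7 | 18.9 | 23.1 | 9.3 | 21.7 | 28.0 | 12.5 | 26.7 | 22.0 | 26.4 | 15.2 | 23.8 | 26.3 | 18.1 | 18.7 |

3 generations

Weekly DD (7 × max(0, T̄ − 10.1)): 0.0, 60.2, 61.6, 91.0, 0.0, 81.2, 125.3, 16.8, 116.2, 83.3, 114.1, 35.7, 95.9, 113.4, 56.0, 60.2.
Season total = 1110.9 DD.
Complete generations = ⌊1110.9 / 320⌋ = 3.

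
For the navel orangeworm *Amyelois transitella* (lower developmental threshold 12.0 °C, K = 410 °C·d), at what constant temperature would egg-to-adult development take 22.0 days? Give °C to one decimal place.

Required daily accumulation = 410 / 22.0 = 18.636 DD/day.
T = T_base + 18.636 = 12.0 + 18.636 = 30.636 ≈ 30.6 °C.

30.6 °C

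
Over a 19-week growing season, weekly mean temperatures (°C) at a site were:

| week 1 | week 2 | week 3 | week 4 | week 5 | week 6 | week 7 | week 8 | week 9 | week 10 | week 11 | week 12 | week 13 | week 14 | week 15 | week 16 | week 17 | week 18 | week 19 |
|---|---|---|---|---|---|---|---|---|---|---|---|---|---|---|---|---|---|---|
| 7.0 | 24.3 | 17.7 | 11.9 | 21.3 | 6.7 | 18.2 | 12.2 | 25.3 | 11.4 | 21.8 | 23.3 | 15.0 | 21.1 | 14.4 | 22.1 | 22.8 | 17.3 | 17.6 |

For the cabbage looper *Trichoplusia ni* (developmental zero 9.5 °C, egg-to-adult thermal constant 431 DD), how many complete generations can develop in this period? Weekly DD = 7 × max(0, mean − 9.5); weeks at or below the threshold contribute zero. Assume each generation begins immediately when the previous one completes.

2 generations

Weekly DD (7 × max(0, T̄ − 9.5)): 0.0, 103.6, 57.4, 16.8, 82.6, 0.0, 60.9, 18.9, 110.6, 13.3, 86.1, 96.6, 38.5, 81.2, 34.3, 88.2, 93.1, 54.6, 56.7.
Season total = 1093.4 DD.
Complete generations = ⌊1093.4 / 431⌋ = 2.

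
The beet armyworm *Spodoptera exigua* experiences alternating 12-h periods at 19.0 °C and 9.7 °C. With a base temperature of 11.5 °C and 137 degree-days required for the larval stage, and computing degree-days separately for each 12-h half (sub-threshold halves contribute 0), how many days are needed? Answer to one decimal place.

36.5 days

Day half: max(0, 19.0 − 11.5) × 0.5 = 7.5 × 0.5 = 3.75 DD.
Night half: max(0, 9.7 − 11.5) × 0.5 = 0.0 × 0.5 = 0.00 DD.
Per 24 h: 3.75 DD/day.
Duration = 137 / 3.75 = 36.533 ≈ 36.5 days.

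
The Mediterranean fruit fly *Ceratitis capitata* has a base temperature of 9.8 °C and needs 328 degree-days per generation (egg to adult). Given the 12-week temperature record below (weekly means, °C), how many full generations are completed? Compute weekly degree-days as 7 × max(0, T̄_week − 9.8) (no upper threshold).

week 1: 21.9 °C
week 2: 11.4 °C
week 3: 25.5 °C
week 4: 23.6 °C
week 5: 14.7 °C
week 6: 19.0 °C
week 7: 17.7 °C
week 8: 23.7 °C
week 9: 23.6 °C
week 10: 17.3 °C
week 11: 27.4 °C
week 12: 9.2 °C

2 generations

Weekly DD (7 × max(0, T̄ − 9.8)): 84.7, 11.2, 109.9, 96.6, 34.3, 64.4, 55.3, 97.3, 96.6, 52.5, 123.2, 0.0.
Season total = 826.0 DD.
Complete generations = ⌊826.0 / 328⌋ = 2.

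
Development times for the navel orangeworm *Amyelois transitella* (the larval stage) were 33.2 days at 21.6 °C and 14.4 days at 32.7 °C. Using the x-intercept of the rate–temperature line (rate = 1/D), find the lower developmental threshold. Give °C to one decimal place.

Linear rate model ⇒ the product D·(T − T_b) is constant across temperatures.
33.2·(21.6 − T_b) = 14.4·(32.7 − T_b)
T_b = (33.2·21.6 − 14.4·32.7) / (33.2 − 14.4) = 246.24 / 18.8 = 13.098 °C ≈ 13.1 °C.

13.1 °C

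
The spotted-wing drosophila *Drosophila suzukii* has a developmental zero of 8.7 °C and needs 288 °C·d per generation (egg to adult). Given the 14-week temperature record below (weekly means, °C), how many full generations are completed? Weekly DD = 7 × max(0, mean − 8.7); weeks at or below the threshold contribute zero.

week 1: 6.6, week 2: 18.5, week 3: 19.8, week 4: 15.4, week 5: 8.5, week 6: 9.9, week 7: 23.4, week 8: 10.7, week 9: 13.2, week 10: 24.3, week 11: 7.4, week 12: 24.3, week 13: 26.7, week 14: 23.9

Weekly DD (7 × max(0, T̄ − 8.7)): 0.0, 68.6, 77.7, 46.9, 0.0, 8.4, 102.9, 14.0, 31.5, 109.2, 0.0, 109.2, 126.0, 106.4.
Season total = 800.8 DD.
Complete generations = ⌊800.8 / 288⌋ = 2.

2 generations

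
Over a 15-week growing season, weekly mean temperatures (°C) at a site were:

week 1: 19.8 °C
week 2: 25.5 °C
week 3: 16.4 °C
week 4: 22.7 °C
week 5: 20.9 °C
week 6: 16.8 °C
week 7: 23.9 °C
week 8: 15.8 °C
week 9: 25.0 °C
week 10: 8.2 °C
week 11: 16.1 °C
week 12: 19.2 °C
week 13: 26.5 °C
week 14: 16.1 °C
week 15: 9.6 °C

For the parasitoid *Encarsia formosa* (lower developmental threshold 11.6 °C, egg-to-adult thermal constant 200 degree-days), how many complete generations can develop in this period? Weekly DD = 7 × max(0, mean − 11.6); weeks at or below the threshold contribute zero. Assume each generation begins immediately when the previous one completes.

Weekly DD (7 × max(0, T̄ − 11.6)): 57.4, 97.3, 33.6, 77.7, 65.1, 36.4, 86.1, 29.4, 93.8, 0.0, 31.5, 53.2, 104.3, 31.5, 0.0.
Season total = 797.3 DD.
Complete generations = ⌊797.3 / 200⌋ = 3.

3 generations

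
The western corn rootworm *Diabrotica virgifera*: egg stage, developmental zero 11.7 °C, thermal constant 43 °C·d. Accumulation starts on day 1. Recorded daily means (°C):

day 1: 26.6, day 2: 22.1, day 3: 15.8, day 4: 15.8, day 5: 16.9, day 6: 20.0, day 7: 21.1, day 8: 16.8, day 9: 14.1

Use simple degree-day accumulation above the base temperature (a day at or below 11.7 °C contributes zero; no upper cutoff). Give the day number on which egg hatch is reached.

Daily DD above 11.7 °C: 14.9, 10.4, 4.1, 4.1, 5.2, 8.3, 9.4, 5.1, 2.4.
Cumulative: 14.9, 25.3, 29.4, 33.5, 38.7, 47.0, 56.4, 61.5, 63.9.
The total first reaches 43 DD on day 6.

day 6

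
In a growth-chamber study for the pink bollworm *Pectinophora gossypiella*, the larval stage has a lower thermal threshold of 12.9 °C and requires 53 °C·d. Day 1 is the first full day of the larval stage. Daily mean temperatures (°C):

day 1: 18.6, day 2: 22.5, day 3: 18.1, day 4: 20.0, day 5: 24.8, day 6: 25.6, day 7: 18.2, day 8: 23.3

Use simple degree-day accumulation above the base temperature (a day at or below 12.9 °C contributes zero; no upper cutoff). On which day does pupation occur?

Daily DD above 12.9 °C: 5.7, 9.6, 5.2, 7.1, 11.9, 12.7, 5.3, 10.4.
Cumulative: 5.7, 15.3, 20.5, 27.6, 39.5, 52.2, 57.5, 67.9.
The total first reaches 53 DD on day 7.

day 7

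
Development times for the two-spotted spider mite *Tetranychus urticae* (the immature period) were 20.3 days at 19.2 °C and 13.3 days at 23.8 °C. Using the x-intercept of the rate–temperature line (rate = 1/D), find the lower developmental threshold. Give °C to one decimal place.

Equal thermal constants: D₁(T₁ − T_b) = D₂(T₂ − T_b).
20.3·(19.2 − T_b) = 13.3·(23.8 − T_b)
T_b = (20.3·19.2 − 13.3·23.8) / (20.3 − 13.3) = 73.22 / 7.0 = 10.460 °C ≈ 10.5 °C.

10.5 °C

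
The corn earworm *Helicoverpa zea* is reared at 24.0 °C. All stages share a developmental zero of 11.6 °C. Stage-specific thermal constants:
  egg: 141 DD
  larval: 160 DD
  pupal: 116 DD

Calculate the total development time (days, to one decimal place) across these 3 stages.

Daily accumulation at 24.0 °C = 24.0 − 11.6 = 12.4 DD/day.
Total K = 141 + 160 + 116 = 417 DD.
Total duration = 417 / 12.4 = 33.629 ≈ 33.6 days.

33.6 days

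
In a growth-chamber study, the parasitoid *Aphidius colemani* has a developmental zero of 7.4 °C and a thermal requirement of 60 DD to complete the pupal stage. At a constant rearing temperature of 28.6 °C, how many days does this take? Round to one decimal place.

2.8 days

Daily accumulation = 28.6 − 7.4 = 21.2 DD/day.
Duration = 60 / 21.2 = 2.830 ≈ 2.8 days.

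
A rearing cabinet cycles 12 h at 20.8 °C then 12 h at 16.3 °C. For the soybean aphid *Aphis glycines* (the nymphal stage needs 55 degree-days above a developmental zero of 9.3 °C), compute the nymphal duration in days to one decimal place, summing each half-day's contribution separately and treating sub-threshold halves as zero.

5.9 days

Day half: max(0, 20.8 − 9.3) × 0.5 = 11.5 × 0.5 = 5.75 DD.
Night half: max(0, 16.3 − 9.3) × 0.5 = 7.0 × 0.5 = 3.50 DD.
Per 24 h: 9.25 DD/day.
Duration = 55 / 9.25 = 5.946 ≈ 5.9 days.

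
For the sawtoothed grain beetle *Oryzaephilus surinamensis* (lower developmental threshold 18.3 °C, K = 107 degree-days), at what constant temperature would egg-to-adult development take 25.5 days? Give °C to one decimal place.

Required daily accumulation = 107 / 25.5 = 4.196 DD/day.
T = T_base + 4.196 = 18.3 + 4.196 = 22.496 ≈ 22.5 °C.

22.5 °C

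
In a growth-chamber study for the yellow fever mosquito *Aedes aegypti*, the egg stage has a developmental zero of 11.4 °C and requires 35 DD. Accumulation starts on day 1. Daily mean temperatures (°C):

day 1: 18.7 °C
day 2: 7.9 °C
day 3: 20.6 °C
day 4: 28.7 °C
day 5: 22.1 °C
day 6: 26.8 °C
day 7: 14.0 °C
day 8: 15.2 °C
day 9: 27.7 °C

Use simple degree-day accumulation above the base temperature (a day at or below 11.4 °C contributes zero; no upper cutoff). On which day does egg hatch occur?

day 5

Daily DD above 11.4 °C: 7.3, 0.0, 9.2, 17.3, 10.7, 15.4, 2.6, 3.8, 16.3.
Cumulative: 7.3, 7.3, 16.5, 33.8, 44.5, 59.9, 62.5, 66.3, 82.6.
The total first reaches 35 DD on day 5.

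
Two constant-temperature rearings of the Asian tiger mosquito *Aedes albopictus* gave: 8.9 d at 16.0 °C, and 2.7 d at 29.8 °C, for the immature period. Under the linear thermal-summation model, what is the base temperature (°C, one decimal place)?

Equal thermal constants: D₁(T₁ − T_b) = D₂(T₂ − T_b).
8.9·(16.0 − T_b) = 2.7·(29.8 − T_b)
T_b = (8.9·16.0 − 2.7·29.8) / (8.9 − 2.7) = 61.94 / 6.2 = 9.990 °C ≈ 10.0 °C.

10.0 °C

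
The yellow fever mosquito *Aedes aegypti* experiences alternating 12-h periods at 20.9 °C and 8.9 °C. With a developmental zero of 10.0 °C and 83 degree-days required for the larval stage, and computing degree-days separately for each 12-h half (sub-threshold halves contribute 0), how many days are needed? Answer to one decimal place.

15.2 days

Day half: max(0, 20.9 − 10.0) × 0.5 = 10.9 × 0.5 = 5.45 DD.
Night half: max(0, 8.9 − 10.0) × 0.5 = 0.0 × 0.5 = 0.00 DD.
Per 24 h: 5.45 DD/day.
Duration = 83 / 5.45 = 15.229 ≈ 15.2 days.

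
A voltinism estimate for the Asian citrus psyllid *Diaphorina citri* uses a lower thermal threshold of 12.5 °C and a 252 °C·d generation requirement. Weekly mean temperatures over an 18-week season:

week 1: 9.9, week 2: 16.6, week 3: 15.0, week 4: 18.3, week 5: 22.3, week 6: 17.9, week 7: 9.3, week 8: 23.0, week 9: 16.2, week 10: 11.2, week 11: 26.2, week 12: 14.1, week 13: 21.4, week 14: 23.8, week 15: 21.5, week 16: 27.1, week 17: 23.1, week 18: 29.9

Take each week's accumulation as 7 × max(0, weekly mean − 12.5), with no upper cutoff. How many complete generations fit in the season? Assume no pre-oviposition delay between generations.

Weekly DD (7 × max(0, T̄ − 12.5)): 0.0, 28.7, 17.5, 40.6, 68.6, 37.8, 0.0, 73.5, 25.9, 0.0, 95.9, 11.2, 62.3, 79.1, 63.0, 102.2, 74.2, 121.8.
Season total = 902.3 DD.
Complete generations = ⌊902.3 / 252⌋ = 3.

3 generations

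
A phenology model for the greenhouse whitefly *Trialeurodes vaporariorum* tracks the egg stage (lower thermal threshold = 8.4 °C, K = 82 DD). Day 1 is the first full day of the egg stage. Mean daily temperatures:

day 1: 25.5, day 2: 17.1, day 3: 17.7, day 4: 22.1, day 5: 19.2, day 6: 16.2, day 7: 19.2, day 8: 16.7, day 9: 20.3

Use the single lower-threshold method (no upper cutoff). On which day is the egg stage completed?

Daily DD above 8.4 °C: 17.1, 8.7, 9.3, 13.7, 10.8, 7.8, 10.8, 8.3, 11.9.
Cumulative: 17.1, 25.8, 35.1, 48.8, 59.6, 67.4, 78.2, 86.5, 98.4.
The total first reaches 82 DD on day 8.

day 8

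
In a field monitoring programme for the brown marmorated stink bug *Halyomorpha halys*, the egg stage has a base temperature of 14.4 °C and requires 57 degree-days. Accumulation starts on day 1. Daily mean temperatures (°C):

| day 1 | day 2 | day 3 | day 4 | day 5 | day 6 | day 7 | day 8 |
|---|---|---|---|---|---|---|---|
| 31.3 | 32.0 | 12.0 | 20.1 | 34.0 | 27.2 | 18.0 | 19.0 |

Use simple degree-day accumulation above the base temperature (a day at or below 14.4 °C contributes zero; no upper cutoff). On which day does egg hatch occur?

day 5

Daily DD above 14.4 °C: 16.9, 17.6, 0.0, 5.7, 19.6, 12.8, 3.6, 4.6.
Cumulative: 16.9, 34.5, 34.5, 40.2, 59.8, 72.6, 76.2, 80.8.
The total first reaches 57 DD on day 5.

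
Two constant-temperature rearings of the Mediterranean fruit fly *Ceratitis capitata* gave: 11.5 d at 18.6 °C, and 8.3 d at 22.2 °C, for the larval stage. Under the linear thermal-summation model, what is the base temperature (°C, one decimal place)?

Equal thermal constants: D₁(T₁ − T_b) = D₂(T₂ − T_b).
11.5·(18.6 − T_b) = 8.3·(22.2 − T_b)
T_b = (11.5·18.6 − 8.3·22.2) / (11.5 − 8.3) = 29.64 / 3.2 = 9.262 °C ≈ 9.3 °C.

9.3 °C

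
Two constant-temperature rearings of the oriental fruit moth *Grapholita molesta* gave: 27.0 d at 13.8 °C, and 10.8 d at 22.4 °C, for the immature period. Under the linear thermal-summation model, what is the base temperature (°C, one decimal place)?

Equal thermal constants: D₁(T₁ − T_b) = D₂(T₂ − T_b).
27.0·(13.8 − T_b) = 10.8·(22.4 − T_b)
T_b = (27.0·13.8 − 10.8·22.4) / (27.0 − 10.8) = 130.68 / 16.2 = 8.067 °C ≈ 8.1 °C.

8.1 °C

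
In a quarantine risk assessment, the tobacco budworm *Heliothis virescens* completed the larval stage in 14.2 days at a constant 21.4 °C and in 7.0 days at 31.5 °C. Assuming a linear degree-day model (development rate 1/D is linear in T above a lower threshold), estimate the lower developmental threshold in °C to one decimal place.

11.6 °C

Equal thermal constants: D₁(T₁ − T_b) = D₂(T₂ − T_b).
14.2·(21.4 − T_b) = 7.0·(31.5 − T_b)
T_b = (14.2·21.4 − 7.0·31.5) / (14.2 − 7.0) = 83.38 / 7.2 = 11.581 °C ≈ 11.6 °C.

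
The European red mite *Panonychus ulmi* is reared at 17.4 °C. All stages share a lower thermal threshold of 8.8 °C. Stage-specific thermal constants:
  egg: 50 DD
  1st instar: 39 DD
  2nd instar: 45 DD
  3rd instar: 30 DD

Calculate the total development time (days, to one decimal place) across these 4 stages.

19.1 days

Daily accumulation at 17.4 °C = 17.4 − 8.8 = 8.6 DD/day.
Total K = 50 + 39 + 45 + 30 = 164 DD.
Total duration = 164 / 8.6 = 19.070 ≈ 19.1 days.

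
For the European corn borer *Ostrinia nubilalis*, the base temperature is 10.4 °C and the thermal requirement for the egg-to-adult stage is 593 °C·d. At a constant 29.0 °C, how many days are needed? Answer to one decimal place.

31.9 days

Daily accumulation = 29.0 − 10.4 = 18.6 DD/day.
Duration = 593 / 18.6 = 31.882 ≈ 31.9 days.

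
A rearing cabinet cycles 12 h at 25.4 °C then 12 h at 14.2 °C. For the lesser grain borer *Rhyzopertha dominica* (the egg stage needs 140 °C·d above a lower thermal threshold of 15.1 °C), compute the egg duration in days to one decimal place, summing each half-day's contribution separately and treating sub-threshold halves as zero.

27.2 days

Day half: max(0, 25.4 − 15.1) × 0.5 = 10.3 × 0.5 = 5.15 DD.
Night half: max(0, 14.2 − 15.1) × 0.5 = 0.0 × 0.5 = 0.00 DD.
Per 24 h: 5.15 DD/day.
Duration = 140 / 5.15 = 27.184 ≈ 27.2 days.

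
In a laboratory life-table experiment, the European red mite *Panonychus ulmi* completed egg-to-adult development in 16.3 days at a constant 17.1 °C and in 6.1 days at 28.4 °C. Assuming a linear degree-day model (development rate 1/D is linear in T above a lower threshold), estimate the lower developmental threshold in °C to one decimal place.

Linear rate model ⇒ the product D·(T − T_b) is constant across temperatures.
16.3·(17.1 − T_b) = 6.1·(28.4 − T_b)
T_b = (16.3·17.1 − 6.1·28.4) / (16.3 − 6.1) = 105.49 / 10.2 = 10.342 °C ≈ 10.3 °C.

10.3 °C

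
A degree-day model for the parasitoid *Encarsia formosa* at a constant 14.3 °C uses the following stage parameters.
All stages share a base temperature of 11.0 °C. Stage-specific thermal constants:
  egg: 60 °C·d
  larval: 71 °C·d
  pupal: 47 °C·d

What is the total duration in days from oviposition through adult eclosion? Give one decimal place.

53.9 days

Daily accumulation at 14.3 °C = 14.3 − 11.0 = 3.3 DD/day.
Total K = 60 + 71 + 47 = 178 DD.
Total duration = 178 / 3.3 = 53.939 ≈ 53.9 days.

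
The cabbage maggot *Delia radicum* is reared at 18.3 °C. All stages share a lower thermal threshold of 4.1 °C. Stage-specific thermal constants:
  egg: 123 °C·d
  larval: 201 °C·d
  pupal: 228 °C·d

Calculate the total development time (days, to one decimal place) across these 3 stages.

Daily accumulation at 18.3 °C = 18.3 − 4.1 = 14.2 DD/day.
Total K = 123 + 201 + 228 = 552 DD.
Total duration = 552 / 14.2 = 38.873 ≈ 38.9 days.

38.9 days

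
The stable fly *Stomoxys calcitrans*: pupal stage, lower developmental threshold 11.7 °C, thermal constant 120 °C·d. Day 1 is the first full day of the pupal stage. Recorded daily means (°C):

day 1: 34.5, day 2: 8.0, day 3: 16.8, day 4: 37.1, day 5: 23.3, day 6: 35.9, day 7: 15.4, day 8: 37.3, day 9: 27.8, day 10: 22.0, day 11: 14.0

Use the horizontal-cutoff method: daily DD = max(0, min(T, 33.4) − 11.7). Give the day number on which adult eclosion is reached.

day 9

Daily DD above 11.7 °C (capped at 21.7): 21.7, 0.0, 5.1, 21.7, 11.6, 21.7, 3.7, 21.7, 16.1, 10.3, 2.3.
Cumulative: 21.7, 21.7, 26.8, 48.5, 60.1, 81.8, 85.5, 107.2, 123.3, 133.6, 135.9.
The total first reaches 120 DD on day 9.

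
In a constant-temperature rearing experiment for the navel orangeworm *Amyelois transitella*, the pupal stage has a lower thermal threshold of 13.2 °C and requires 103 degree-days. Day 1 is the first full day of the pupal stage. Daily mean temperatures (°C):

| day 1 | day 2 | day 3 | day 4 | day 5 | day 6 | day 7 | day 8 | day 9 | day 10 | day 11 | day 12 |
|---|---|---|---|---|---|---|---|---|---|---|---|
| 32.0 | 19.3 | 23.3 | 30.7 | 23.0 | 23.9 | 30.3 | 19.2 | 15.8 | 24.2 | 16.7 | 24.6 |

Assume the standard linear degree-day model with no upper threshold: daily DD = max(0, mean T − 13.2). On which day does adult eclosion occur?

day 10

Daily DD above 13.2 °C: 18.8, 6.1, 10.1, 17.5, 9.8, 10.7, 17.1, 6.0, 2.6, 11.0, 3.5, 11.4.
Cumulative: 18.8, 24.9, 35.0, 52.5, 62.3, 73.0, 90.1, 96.1, 98.7, 109.7, 113.2, 124.6.
The total first reaches 103 DD on day 10.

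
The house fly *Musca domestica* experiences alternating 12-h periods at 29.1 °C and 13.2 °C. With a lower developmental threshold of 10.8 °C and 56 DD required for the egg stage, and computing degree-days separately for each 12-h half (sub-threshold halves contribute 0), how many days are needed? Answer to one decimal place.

Day half: max(0, 29.1 − 10.8) × 0.5 = 18.3 × 0.5 = 9.15 DD.
Night half: max(0, 13.2 − 10.8) × 0.5 = 2.4 × 0.5 = 1.20 DD.
Per 24 h: 10.35 DD/day.
Duration = 56 / 10.35 = 5.411 ≈ 5.4 days.

5.4 days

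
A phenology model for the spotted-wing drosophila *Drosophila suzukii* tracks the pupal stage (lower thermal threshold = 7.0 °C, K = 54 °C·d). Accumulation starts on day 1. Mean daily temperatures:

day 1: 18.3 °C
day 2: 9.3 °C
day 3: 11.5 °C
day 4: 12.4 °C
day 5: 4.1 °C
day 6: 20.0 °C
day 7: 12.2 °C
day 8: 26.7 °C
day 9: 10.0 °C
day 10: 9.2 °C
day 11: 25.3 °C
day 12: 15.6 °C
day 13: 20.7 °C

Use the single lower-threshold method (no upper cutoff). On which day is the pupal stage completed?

Daily DD above 7.0 °C: 11.3, 2.3, 4.5, 5.4, 0.0, 13.0, 5.2, 19.7, 3.0, 2.2, 18.3, 8.6, 13.7.
Cumulative: 11.3, 13.6, 18.1, 23.5, 23.5, 36.5, 41.7, 61.4, 64.4, 66.6, 84.9, 93.5, 107.2.
The total first reaches 54 DD on day 8.

day 8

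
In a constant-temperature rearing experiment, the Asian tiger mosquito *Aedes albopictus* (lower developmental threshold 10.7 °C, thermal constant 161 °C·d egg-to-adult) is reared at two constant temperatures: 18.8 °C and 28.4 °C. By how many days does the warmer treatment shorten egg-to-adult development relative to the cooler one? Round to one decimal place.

At 18.8 °C: 161 / (18.8 − 10.7) = 161 / 8.1 = 19.877 d.
At 28.4 °C: 161 / (28.4 − 10.7) = 161 / 17.7 = 9.096 d.
Difference = |19.877 − 9.096| = 10.780 ≈ 10.8 days.

10.8 days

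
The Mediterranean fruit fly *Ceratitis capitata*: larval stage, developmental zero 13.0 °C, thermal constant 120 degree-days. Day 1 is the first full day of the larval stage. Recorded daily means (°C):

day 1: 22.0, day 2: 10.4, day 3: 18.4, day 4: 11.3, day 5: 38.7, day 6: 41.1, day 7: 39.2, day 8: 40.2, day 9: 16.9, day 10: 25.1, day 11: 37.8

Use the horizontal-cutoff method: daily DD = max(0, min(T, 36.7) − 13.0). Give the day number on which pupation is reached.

day 10

Daily DD above 13.0 °C (capped at 23.7): 9.0, 0.0, 5.4, 0.0, 23.7, 23.7, 23.7, 23.7, 3.9, 12.1, 23.7.
Cumulative: 9.0, 9.0, 14.4, 14.4, 38.1, 61.8, 85.5, 109.2, 113.1, 125.2, 148.9.
The total first reaches 120 DD on day 10.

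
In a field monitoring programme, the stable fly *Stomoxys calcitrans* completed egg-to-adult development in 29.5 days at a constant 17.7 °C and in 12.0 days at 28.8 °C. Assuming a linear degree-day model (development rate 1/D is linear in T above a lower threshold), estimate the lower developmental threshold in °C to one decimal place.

Equal thermal constants: D₁(T₁ − T_b) = D₂(T₂ − T_b).
29.5·(17.7 − T_b) = 12.0·(28.8 − T_b)
T_b = (29.5·17.7 − 12.0·28.8) / (29.5 − 12.0) = 176.55 / 17.5 = 10.089 °C ≈ 10.1 °C.

10.1 °C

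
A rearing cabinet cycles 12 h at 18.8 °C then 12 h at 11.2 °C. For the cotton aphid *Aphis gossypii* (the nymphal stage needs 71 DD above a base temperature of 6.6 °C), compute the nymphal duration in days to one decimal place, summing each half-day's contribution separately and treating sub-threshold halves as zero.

8.5 days

Day half: max(0, 18.8 − 6.6) × 0.5 = 12.2 × 0.5 = 6.10 DD.
Night half: max(0, 11.2 − 6.6) × 0.5 = 4.6 × 0.5 = 2.30 DD.
Per 24 h: 8.40 DD/day.
Duration = 71 / 8.40 = 8.452 ≈ 8.5 days.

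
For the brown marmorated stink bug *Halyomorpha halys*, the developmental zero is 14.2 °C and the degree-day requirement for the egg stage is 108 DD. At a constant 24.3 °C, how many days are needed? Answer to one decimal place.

10.7 days

Daily accumulation = 24.3 − 14.2 = 10.1 DD/day.
Duration = 108 / 10.1 = 10.693 ≈ 10.7 days.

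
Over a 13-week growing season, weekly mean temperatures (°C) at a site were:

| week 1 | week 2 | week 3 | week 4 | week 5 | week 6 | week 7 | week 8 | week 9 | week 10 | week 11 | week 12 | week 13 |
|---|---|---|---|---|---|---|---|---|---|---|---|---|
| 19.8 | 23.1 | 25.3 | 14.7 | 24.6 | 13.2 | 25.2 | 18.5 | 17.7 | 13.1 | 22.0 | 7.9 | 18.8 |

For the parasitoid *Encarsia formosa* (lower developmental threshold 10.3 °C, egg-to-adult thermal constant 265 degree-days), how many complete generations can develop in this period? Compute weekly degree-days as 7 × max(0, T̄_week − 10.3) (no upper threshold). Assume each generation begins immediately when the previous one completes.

Weekly DD (7 × max(0, T̄ − 10.3)): 66.5, 89.6, 105.0, 30.8, 100.1, 20.3, 104.3, 57.4, 51.8, 19.6, 81.9, 0.0, 59.5.
Season total = 786.8 DD.
Complete generations = ⌊786.8 / 265⌋ = 2.

2 generations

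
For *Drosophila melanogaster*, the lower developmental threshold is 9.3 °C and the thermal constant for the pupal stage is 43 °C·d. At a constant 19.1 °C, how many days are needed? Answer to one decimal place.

4.4 days

Daily accumulation = 19.1 − 9.3 = 9.8 DD/day.
Duration = 43 / 9.8 = 4.388 ≈ 4.4 days.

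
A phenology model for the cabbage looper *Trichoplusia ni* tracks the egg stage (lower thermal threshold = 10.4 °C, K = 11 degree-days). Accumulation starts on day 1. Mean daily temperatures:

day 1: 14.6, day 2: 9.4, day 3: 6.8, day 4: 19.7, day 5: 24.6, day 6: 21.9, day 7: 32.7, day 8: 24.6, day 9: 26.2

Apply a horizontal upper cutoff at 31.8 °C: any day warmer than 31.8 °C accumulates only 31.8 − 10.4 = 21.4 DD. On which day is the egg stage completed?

day 4

Daily DD above 10.4 °C (capped at 21.4): 4.2, 0.0, 0.0, 9.3, 14.2, 11.5, 21.4, 14.2, 15.8.
Cumulative: 4.2, 4.2, 4.2, 13.5, 27.7, 39.2, 60.6, 74.8, 90.6.
The total first reaches 11 DD on day 4.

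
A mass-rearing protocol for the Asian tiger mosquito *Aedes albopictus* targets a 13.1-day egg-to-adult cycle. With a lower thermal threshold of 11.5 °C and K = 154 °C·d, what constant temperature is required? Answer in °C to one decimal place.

Required daily accumulation = 154 / 13.1 = 11.756 DD/day.
T = T_base + 11.756 = 11.5 + 11.756 = 23.256 ≈ 23.3 °C.

23.3 °C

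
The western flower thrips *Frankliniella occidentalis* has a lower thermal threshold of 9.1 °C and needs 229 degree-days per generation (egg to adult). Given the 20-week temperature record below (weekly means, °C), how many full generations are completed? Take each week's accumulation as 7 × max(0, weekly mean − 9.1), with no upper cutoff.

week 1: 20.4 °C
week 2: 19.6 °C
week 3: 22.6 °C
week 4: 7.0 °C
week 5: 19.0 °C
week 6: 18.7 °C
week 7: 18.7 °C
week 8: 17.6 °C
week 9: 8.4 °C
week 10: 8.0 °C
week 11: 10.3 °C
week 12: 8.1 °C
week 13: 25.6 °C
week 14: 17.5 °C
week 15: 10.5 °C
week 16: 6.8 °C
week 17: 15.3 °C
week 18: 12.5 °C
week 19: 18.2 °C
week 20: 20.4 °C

Weekly DD (7 × max(0, T̄ − 9.1)): 79.1, 73.5, 94.5, 0.0, 69.3, 67.2, 67.2, 59.5, 0.0, 0.0, 8.4, 0.0, 115.5, 58.8, 9.8, 0.0, 43.4, 23.8, 63.7, 79.1.
Season total = 912.8 DD.
Complete generations = ⌊912.8 / 229⌋ = 3.

3 generations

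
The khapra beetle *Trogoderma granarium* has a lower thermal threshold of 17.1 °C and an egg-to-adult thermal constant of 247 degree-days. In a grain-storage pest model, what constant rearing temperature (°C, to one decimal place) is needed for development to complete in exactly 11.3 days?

Required daily accumulation = 247 / 11.3 = 21.858 DD/day.
T = T_base + 21.858 = 17.1 + 21.858 = 38.958 ≈ 39.0 °C.

39.0 °C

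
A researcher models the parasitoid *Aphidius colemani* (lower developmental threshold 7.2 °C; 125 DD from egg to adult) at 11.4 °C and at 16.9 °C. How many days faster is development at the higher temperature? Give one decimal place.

At 11.4 °C: 125 / (11.4 − 7.2) = 125 / 4.2 = 29.762 d.
At 16.9 °C: 125 / (16.9 − 7.2) = 125 / 9.7 = 12.887 d.
Difference = |29.762 − 12.887| = 16.875 ≈ 16.9 days.

16.9 days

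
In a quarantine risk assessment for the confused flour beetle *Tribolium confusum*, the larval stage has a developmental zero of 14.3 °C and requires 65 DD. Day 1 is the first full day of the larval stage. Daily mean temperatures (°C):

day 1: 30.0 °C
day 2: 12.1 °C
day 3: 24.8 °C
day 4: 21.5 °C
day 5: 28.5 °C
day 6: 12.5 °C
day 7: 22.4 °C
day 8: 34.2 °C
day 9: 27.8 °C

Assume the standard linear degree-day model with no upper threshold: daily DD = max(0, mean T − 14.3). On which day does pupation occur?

Daily DD above 14.3 °C: 15.7, 0.0, 10.5, 7.2, 14.2, 0.0, 8.1, 19.9, 13.5.
Cumulative: 15.7, 15.7, 26.2, 33.4, 47.6, 47.6, 55.7, 75.6, 89.1.
The total first reaches 65 DD on day 8.

day 8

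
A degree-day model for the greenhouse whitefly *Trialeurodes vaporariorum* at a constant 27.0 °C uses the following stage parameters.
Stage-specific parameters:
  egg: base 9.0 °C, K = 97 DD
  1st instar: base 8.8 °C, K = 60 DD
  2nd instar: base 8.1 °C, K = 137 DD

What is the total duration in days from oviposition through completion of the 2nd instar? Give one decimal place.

15.9 days

egg: 97 / (27.0 − 9.0) = 97 / 18.0 = 5.389 d.
1st instar: 60 / (27.0 − 8.8) = 60 / 18.2 = 3.297 d.
2nd instar: 137 / (27.0 − 8.1) = 137 / 18.9 = 7.249 d.
Sum = 15.934 ≈ 15.9 days.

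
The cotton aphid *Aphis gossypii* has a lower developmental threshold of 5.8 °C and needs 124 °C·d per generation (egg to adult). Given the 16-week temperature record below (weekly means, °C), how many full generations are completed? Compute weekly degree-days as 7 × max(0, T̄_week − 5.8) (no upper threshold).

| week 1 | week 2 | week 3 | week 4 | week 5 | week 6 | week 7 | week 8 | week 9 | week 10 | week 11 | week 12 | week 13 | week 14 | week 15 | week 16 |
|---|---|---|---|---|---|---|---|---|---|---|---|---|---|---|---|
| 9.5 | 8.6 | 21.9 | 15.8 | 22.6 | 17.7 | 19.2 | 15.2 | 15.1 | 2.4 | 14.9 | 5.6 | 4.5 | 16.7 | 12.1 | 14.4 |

Weekly DD (7 × max(0, T̄ − 5.8)): 25.9, 19.6, 112.7, 70.0, 117.6, 83.3, 93.8, 65.8, 65.1, 0.0, 63.7, 0.0, 0.0, 76.3, 44.1, 60.2.
Season total = 898.1 DD.
Complete generations = ⌊898.1 / 124⌋ = 7.

7 generations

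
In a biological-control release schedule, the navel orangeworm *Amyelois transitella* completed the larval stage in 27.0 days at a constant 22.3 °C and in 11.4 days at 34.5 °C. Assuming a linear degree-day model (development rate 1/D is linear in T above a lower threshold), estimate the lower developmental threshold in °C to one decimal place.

Linear rate model ⇒ the product D·(T − T_b) is constant across temperatures.
27.0·(22.3 − T_b) = 11.4·(34.5 − T_b)
T_b = (27.0·22.3 − 11.4·34.5) / (27.0 − 11.4) = 208.80 / 15.6 = 13.385 °C ≈ 13.4 °C.

13.4 °C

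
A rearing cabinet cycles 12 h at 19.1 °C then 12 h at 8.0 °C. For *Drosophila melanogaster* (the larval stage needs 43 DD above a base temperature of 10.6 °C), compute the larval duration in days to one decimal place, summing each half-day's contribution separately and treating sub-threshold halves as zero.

10.1 days

Day half: max(0, 19.1 − 10.6) × 0.5 = 8.5 × 0.5 = 4.25 DD.
Night half: max(0, 8.0 − 10.6) × 0.5 = 0.0 × 0.5 = 0.00 DD.
Per 24 h: 4.25 DD/day.
Duration = 43 / 4.25 = 10.118 ≈ 10.1 days.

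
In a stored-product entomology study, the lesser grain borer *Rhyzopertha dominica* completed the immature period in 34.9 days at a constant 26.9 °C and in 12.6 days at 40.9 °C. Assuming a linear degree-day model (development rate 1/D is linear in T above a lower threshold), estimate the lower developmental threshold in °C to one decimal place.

Under the model K = D·(T − T_b), so D₁·(T₁ − T_b) = D₂·(T₂ − T_b).
34.9·(26.9 − T_b) = 12.6·(40.9 − T_b)
T_b = (34.9·26.9 − 12.6·40.9) / (34.9 − 12.6) = 423.47 / 22.3 = 18.990 °C ≈ 19.0 °C.

19.0 °C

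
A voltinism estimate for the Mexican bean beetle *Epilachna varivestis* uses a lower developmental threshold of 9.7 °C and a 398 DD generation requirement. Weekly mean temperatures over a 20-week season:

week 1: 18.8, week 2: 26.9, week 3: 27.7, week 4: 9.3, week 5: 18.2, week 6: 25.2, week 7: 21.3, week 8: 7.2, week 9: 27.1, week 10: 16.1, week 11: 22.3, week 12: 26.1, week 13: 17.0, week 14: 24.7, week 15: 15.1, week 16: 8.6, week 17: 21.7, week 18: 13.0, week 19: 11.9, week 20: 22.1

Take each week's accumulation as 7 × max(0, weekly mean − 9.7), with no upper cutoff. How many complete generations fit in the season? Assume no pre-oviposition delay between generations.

3 generations

Weekly DD (7 × max(0, T̄ − 9.7)): 63.7, 120.4, 126.0, 0.0, 59.5, 108.5, 81.2, 0.0, 121.8, 44.8, 88.2, 114.8, 51.1, 105.0, 37.8, 0.0, 84.0, 23.1, 15.4, 86.8.
Season total = 1332.1 DD.
Complete generations = ⌊1332.1 / 398⌋ = 3.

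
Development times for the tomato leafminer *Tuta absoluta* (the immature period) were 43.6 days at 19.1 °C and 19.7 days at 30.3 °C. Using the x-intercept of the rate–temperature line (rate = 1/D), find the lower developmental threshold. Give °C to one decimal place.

Equal thermal constants: D₁(T₁ − T_b) = D₂(T₂ − T_b).
43.6·(19.1 − T_b) = 19.7·(30.3 − T_b)
T_b = (43.6·19.1 − 19.7·30.3) / (43.6 − 19.7) = 235.85 / 23.9 = 9.868 °C ≈ 9.9 °C.

9.9 °C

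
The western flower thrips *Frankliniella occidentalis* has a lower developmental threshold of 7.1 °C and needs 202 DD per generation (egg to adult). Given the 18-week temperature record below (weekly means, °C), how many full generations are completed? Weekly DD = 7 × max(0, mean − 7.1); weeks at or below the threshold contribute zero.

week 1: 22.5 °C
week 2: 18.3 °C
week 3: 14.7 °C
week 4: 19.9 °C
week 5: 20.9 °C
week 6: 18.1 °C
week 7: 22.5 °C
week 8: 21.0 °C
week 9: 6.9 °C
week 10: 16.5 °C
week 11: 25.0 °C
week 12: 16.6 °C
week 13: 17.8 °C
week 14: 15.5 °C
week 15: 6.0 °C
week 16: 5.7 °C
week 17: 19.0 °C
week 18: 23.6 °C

Weekly DD (7 × max(0, T̄ − 7.1)): 107.8, 78.4, 53.2, 89.6, 96.6, 77.0, 107.8, 97.3, 0.0, 65.8, 125.3, 66.5, 74.9, 58.8, 0.0, 0.0, 83.3, 115.5.
Season total = 1297.8 DD.
Complete generations = ⌊1297.8 / 202⌋ = 6.

6 generations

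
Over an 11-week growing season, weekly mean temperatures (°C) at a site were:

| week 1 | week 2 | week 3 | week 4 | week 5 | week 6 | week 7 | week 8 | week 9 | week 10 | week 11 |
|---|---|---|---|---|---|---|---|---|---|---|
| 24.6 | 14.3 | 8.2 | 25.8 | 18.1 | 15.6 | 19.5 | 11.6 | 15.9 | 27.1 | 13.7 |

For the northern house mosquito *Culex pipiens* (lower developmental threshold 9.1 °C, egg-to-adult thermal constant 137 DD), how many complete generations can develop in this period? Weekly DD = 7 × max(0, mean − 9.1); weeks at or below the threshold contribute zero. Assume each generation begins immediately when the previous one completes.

4 generations

Weekly DD (7 × max(0, T̄ − 9.1)): 108.5, 36.4, 0.0, 116.9, 63.0, 45.5, 72.8, 17.5, 47.6, 126.0, 32.2.
Season total = 666.4 DD.
Complete generations = ⌊666.4 / 137⌋ = 4.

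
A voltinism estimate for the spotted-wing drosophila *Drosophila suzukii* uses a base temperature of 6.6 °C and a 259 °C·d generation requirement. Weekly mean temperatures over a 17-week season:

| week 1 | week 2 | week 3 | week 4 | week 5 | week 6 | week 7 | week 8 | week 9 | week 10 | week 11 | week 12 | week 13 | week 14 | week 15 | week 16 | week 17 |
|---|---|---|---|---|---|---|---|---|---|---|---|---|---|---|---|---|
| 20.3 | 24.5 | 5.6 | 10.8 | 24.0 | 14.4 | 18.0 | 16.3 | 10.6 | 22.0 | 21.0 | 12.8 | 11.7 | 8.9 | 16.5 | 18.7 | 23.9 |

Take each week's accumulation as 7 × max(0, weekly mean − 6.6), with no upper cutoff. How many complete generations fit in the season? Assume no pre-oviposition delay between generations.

4 generations

Weekly DD (7 × max(0, T̄ − 6.6)): 95.9, 125.3, 0.0, 29.4, 121.8, 54.6, 79.8, 67.9, 28.0, 107.8, 100.8, 43.4, 35.7, 16.1, 69.3, 84.7, 121.1.
Season total = 1181.6 DD.
Complete generations = ⌊1181.6 / 259⌋ = 4.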